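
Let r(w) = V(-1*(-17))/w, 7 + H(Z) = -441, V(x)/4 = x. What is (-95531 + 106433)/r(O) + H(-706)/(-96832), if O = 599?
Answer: 290598275/3026 ≈ 96034.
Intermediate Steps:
V(x) = 4*x
H(Z) = -448 (H(Z) = -7 - 441 = -448)
r(w) = 68/w (r(w) = (4*(-1*(-17)))/w = (4*17)/w = 68/w)
(-95531 + 106433)/r(O) + H(-706)/(-96832) = (-95531 + 106433)/((68/599)) - 448/(-96832) = 10902/((68*(1/599))) - 448*(-1/96832) = 10902/(68/599) + 7/1513 = 10902*(599/68) + 7/1513 = 3265149/34 + 7/1513 = 290598275/3026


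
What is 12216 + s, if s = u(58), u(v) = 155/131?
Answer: 1600451/131 ≈ 12217.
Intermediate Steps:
u(v) = 155/131 (u(v) = 155*(1/131) = 155/131)
s = 155/131 ≈ 1.1832
12216 + s = 12216 + 155/131 = 1600451/131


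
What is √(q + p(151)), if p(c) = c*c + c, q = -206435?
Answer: 3*I*√20387 ≈ 428.35*I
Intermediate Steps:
p(c) = c + c² (p(c) = c² + c = c + c²)
√(q + p(151)) = √(-206435 + 151*(1 + 151)) = √(-206435 + 151*152) = √(-206435 + 22952) = √(-183483) = 3*I*√20387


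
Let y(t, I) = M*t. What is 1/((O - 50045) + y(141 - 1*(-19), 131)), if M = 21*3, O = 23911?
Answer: -1/16054 ≈ -6.2290e-5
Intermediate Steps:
M = 63
y(t, I) = 63*t
1/((O - 50045) + y(141 - 1*(-19), 131)) = 1/((23911 - 50045) + 63*(141 - 1*(-19))) = 1/(-26134 + 63*(141 + 19)) = 1/(-26134 + 63*160) = 1/(-26134 + 10080) = 1/(-16054) = -1/16054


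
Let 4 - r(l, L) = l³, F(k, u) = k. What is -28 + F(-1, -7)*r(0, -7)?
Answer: -32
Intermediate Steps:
r(l, L) = 4 - l³
-28 + F(-1, -7)*r(0, -7) = -28 - (4 - 1*0³) = -28 - (4 - 1*0) = -28 - (4 + 0) = -28 - 1*4 = -28 - 4 = -32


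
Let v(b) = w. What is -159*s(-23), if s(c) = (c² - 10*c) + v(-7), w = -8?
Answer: -119409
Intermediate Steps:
v(b) = -8
s(c) = -8 + c² - 10*c (s(c) = (c² - 10*c) - 8 = -8 + c² - 10*c)
-159*s(-23) = -159*(-8 + (-23)² - 10*(-23)) = -159*(-8 + 529 + 230) = -159*751 = -119409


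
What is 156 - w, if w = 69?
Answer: 87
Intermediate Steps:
156 - w = 156 - 1*69 = 156 - 69 = 87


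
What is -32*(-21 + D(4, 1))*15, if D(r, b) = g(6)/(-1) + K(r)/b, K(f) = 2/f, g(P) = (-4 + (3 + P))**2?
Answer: 21840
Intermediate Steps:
g(P) = (-1 + P)**2
D(r, b) = -25 + 2/(b*r) (D(r, b) = (-1 + 6)**2/(-1) + (2/r)/b = 5**2*(-1) + 2/(b*r) = 25*(-1) + 2/(b*r) = -25 + 2/(b*r))
-32*(-21 + D(4, 1))*15 = -32*(-21 + (-25 + 2/(1*4)))*15 = -32*(-21 + (-25 + 2*1*(1/4)))*15 = -32*(-21 + (-25 + 1/2))*15 = -32*(-21 - 49/2)*15 = -32*(-91/2)*15 = 1456*15 = 21840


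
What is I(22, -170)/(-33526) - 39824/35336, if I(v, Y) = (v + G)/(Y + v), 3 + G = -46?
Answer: -24700198603/21916482616 ≈ -1.1270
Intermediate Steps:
G = -49 (G = -3 - 46 = -49)
I(v, Y) = (-49 + v)/(Y + v) (I(v, Y) = (v - 49)/(Y + v) = (-49 + v)/(Y + v))
I(22, -170)/(-33526) - 39824/35336 = ((-49 + 22)/(-170 + 22))/(-33526) - 39824/35336 = (-27/(-148))*(-1/33526) - 39824*1/35336 = -1/148*(-27)*(-1/33526) - 4978/4417 = (27/148)*(-1/33526) - 4978/4417 = -27/4961848 - 4978/4417 = -24700198603/21916482616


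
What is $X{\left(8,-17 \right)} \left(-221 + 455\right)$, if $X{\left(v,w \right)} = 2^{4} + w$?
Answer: $-234$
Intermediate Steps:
$X{\left(v,w \right)} = 16 + w$
$X{\left(8,-17 \right)} \left(-221 + 455\right) = \left(16 - 17\right) \left(-221 + 455\right) = \left(-1\right) 234 = -234$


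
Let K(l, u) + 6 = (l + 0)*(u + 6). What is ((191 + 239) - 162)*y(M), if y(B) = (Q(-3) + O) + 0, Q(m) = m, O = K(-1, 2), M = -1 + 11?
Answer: -4556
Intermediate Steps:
M = 10
K(l, u) = -6 + l*(6 + u) (K(l, u) = -6 + (l + 0)*(u + 6) = -6 + l*(6 + u))
O = -14 (O = -6 + 6*(-1) - 1*2 = -6 - 6 - 2 = -14)
y(B) = -17 (y(B) = (-3 - 14) + 0 = -17 + 0 = -17)
((191 + 239) - 162)*y(M) = ((191 + 239) - 162)*(-17) = (430 - 162)*(-17) = 268*(-17) = -4556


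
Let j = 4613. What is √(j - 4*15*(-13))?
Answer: √5393 ≈ 73.437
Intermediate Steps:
√(j - 4*15*(-13)) = √(4613 - 4*15*(-13)) = √(4613 - 60*(-13)) = √(4613 + 780) = √5393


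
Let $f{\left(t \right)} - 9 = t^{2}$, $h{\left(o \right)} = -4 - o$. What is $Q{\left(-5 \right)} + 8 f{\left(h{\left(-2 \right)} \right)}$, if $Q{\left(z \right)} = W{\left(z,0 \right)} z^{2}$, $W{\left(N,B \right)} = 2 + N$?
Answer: $29$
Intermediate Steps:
$Q{\left(z \right)} = z^{2} \left(2 + z\right)$ ($Q{\left(z \right)} = \left(2 + z\right) z^{2} = z^{2} \left(2 + z\right)$)
$f{\left(t \right)} = 9 + t^{2}$
$Q{\left(-5 \right)} + 8 f{\left(h{\left(-2 \right)} \right)} = \left(-5\right)^{2} \left(2 - 5\right) + 8 \left(9 + \left(-4 - -2\right)^{2}\right) = 25 \left(-3\right) + 8 \left(9 + \left(-4 + 2\right)^{2}\right) = -75 + 8 \left(9 + \left(-2\right)^{2}\right) = -75 + 8 \left(9 + 4\right) = -75 + 8 \cdot 13 = -75 + 104 = 29$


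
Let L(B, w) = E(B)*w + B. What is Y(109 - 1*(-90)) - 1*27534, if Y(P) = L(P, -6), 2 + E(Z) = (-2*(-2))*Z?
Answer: -32099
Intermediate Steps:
E(Z) = -2 + 4*Z (E(Z) = -2 + (-2*(-2))*Z = -2 + 4*Z)
L(B, w) = B + w*(-2 + 4*B) (L(B, w) = (-2 + 4*B)*w + B = w*(-2 + 4*B) + B = B + w*(-2 + 4*B))
Y(P) = 12 - 23*P (Y(P) = P + 2*(-6)*(-1 + 2*P) = P + (12 - 24*P) = 12 - 23*P)
Y(109 - 1*(-90)) - 1*27534 = (12 - 23*(109 - 1*(-90))) - 1*27534 = (12 - 23*(109 + 90)) - 27534 = (12 - 23*199) - 27534 = (12 - 4577) - 27534 = -4565 - 27534 = -32099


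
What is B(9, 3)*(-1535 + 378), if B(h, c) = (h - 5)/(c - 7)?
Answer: 1157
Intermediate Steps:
B(h, c) = (-5 + h)/(-7 + c)
B(9, 3)*(-1535 + 378) = ((-5 + 9)/(-7 + 3))*(-1535 + 378) = (4/(-4))*(-1157) = -¼*4*(-1157) = -1*(-1157) = 1157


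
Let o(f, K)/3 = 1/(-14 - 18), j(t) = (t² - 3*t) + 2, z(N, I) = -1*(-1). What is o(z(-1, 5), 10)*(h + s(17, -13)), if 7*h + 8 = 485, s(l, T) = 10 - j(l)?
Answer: 3399/224 ≈ 15.174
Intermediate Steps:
z(N, I) = 1
j(t) = 2 + t² - 3*t
s(l, T) = 8 - l² + 3*l (s(l, T) = 10 - (2 + l² - 3*l) = 10 + (-2 - l² + 3*l) = 8 - l² + 3*l)
h = 477/7 (h = -8/7 + (⅐)*485 = -8/7 + 485/7 = 477/7 ≈ 68.143)
o(f, K) = -3/32 (o(f, K) = 3/(-14 - 18) = 3/(-32) = 3*(-1/32) = -3/32)
o(z(-1, 5), 10)*(h + s(17, -13)) = -3*(477/7 + (8 - 1*17² + 3*17))/32 = -3*(477/7 + (8 - 1*289 + 51))/32 = -3*(477/7 + (8 - 289 + 51))/32 = -3*(477/7 - 230)/32 = -3/32*(-1133/7) = 3399/224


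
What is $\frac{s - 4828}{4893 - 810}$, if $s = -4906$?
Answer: $- \frac{9734}{4083} \approx -2.384$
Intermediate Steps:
$\frac{s - 4828}{4893 - 810} = \frac{-4906 - 4828}{4893 - 810} = - \frac{9734}{4083}$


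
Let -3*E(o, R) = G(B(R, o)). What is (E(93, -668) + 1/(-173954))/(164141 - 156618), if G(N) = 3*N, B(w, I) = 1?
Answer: -173955/1308655942 ≈ -0.00013293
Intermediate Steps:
E(o, R) = -1
(E(93, -668) + 1/(-173954))/(164141 - 156618) = (-1 + 1/(-173954))/(164141 - 156618) = (-1 - 1/173954)/7523 = -173955/173954*1/7523 = -173955/1308655942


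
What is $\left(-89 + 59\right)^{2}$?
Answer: $900$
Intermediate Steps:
$\left(-89 + 59\right)^{2} = \left(-30\right)^{2} = 900$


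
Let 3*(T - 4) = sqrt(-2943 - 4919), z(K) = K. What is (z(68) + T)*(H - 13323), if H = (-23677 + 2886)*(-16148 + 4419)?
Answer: 17556790752 + 243844316*I*sqrt(7862)/3 ≈ 1.7557e+10 + 7.2071e+9*I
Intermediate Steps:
T = 4 + I*sqrt(7862)/3 (T = 4 + sqrt(-2943 - 4919)/3 = 4 + sqrt(-7862)/3 = 4 + (I*sqrt(7862))/3 = 4 + I*sqrt(7862)/3 ≈ 4.0 + 29.556*I)
H = 243857639 (H = -20791*(-11729) = 243857639)
(z(68) + T)*(H - 13323) = (68 + (4 + I*sqrt(7862)/3))*(243857639 - 13323) = (72 + I*sqrt(7862)/3)*243844316 = 17556790752 + 243844316*I*sqrt(7862)/3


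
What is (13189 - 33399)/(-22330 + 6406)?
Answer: 10105/7962 ≈ 1.2692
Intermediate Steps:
(13189 - 33399)/(-22330 + 6406) = -20210/(-15924) = -20210*(-1/15924) = 10105/7962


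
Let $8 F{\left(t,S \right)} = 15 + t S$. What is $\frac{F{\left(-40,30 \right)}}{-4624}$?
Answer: $\frac{1185}{36992} \approx 0.032034$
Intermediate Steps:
$F{\left(t,S \right)} = \frac{15}{8} + \frac{S t}{8}$ ($F{\left(t,S \right)} = \frac{15 + t S}{8} = \frac{15 + S t}{8} = \frac{15}{8} + \frac{S t}{8}$)
$\frac{F{\left(-40,30 \right)}}{-4624} = \frac{\frac{15}{8} + \frac{1}{8} \cdot 30 \left(-40\right)}{-4624} = \left(\frac{15}{8} - 150\right) \left(- \frac{1}{4624}\right) = \left(- \frac{1185}{8}\right) \left(- \frac{1}{4624}\right) = \frac{1185}{36992}$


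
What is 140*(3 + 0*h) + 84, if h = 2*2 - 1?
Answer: 504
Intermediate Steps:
h = 3 (h = 4 - 1 = 3)
140*(3 + 0*h) + 84 = 140*(3 + 0*3) + 84 = 140*(3 + 0) + 84 = 140*3 + 84 = 420 + 84 = 504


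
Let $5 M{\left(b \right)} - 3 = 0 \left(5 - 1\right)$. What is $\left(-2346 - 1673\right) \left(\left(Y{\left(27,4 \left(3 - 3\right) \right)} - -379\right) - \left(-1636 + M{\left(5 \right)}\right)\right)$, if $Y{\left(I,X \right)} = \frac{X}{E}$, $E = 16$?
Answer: $- \frac{40479368}{5} \approx -8.0959 \cdot 10^{6}$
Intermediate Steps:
$Y{\left(I,X \right)} = \frac{X}{16}$
$M{\left(b \right)} = \frac{3}{5}$ ($M{\left(b \right)} = \frac{3}{5} + \frac{0 \left(5 - 1\right)}{5} = \frac{3}{5} + \frac{0 \cdot 4}{5} = \frac{3}{5} + \frac{1}{5} \cdot 0 = \frac{3}{5} + 0 = \frac{3}{5}$)
$\left(-2346 - 1673\right) \left(\left(Y{\left(27,4 \left(3 - 3\right) \right)} - -379\right) - \left(-1636 + M{\left(5 \right)}\right)\right) = \left(-2346 - 1673\right) \left(\left(\frac{4 \left(3 - 3\right)}{16} - -379\right) + \left(1636 - \frac{3}{5}\right)\right) = - 4019 \left(\left(\frac{4 \cdot 0}{16} + 379\right) + \left(1636 - \frac{3}{5}\right)\right) = - 4019 \left(\left(\frac{1}{16} \cdot 0 + 379\right) + \frac{8177}{5}\right) = - 4019 \left(\left(0 + 379\right) + \frac{8177}{5}\right) = - 4019 \left(379 + \frac{8177}{5}\right) = \left(-4019\right) \frac{10072}{5} = - \frac{40479368}{5}$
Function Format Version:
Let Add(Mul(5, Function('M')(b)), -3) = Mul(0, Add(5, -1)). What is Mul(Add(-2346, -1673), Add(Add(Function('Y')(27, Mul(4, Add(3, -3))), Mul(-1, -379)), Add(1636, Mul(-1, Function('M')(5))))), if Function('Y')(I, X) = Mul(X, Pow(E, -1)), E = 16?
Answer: Rational(-40479368, 5) ≈ -8.0959e+6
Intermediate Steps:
Function('Y')(I, X) = Mul(Rational(1, 16), X) (Function('Y')(I, X) = Mul(X, Pow(16, -1)) = Mul(X, Rational(1, 16)) = Mul(Rational(1, 16), X))
Function('M')(b) = Rational(3, 5) (Function('M')(b) = Add(Rational(3, 5), Mul(Rational(1, 5), Mul(0, Add(5, -1)))) = Add(Rational(3, 5), Mul(Rational(1, 5), Mul(0, 4))) = Add(Rational(3, 5), Mul(Rational(1, 5), 0)) = Add(Rational(3, 5), 0) = Rational(3, 5))
Mul(Add(-2346, -1673), Add(Add(Function('Y')(27, Mul(4, Add(3, -3))), Mul(-1, -379)), Add(1636, Mul(-1, Function('M')(5))))) = Mul(Add(-2346, -1673), Add(Add(Mul(Rational(1, 16), Mul(4, Add(3, -3))), Mul(-1, -379)), Add(1636, Mul(-1, Rational(3, 5))))) = Mul(-4019, Add(Add(Mul(Rational(1, 16), Mul(4, 0)), 379), Add(1636, Rational(-3, 5)))) = Mul(-4019, Add(Add(Mul(Rational(1, 16), 0), 379), Rational(8177, 5))) = Mul(-4019, Add(Add(0, 379), Rational(8177, 5))) = Mul(-4019, Add(379, Rational(8177, 5))) = Mul(-4019, Rational(10072, 5)) = Rational(-40479368, 5)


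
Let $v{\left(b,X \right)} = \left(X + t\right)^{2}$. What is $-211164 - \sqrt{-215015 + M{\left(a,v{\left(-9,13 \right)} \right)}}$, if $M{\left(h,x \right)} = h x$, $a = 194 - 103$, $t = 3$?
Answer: $-211164 - i \sqrt{191719} \approx -2.1116 \cdot 10^{5} - 437.86 i$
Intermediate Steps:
$v{\left(b,X \right)} = \left(3 + X\right)^{2}$ ($v{\left(b,X \right)} = \left(X + 3\right)^{2} = \left(3 + X\right)^{2}$)
$a = 91$
$-211164 - \sqrt{-215015 + M{\left(a,v{\left(-9,13 \right)} \right)}} = -211164 - \sqrt{-215015 + 91 \left(3 + 13\right)^{2}} = -211164 - \sqrt{-215015 + 91 \cdot 16^{2}} = -211164 - \sqrt{-215015 + 91 \cdot 256} = -211164 - \sqrt{-215015 + 23296} = -211164 - \sqrt{-191719} = -211164 - i \sqrt{191719}$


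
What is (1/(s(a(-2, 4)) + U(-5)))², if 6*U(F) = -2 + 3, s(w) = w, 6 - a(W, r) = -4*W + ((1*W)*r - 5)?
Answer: 36/4489 ≈ 0.0080196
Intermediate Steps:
a(W, r) = 11 + 4*W - W*r (a(W, r) = 6 - (-4*W + ((1*W)*r - 5)) = 6 - (-4*W + (W*r - 5)) = 6 - (-4*W + (-5 + W*r)) = 6 - (-5 - 4*W + W*r) = 6 + (5 + 4*W - W*r) = 11 + 4*W - W*r)
U(F) = ⅙ (U(F) = (-2 + 3)/6 = (⅙)*1 = ⅙)
(1/(s(a(-2, 4)) + U(-5)))² = (1/((11 + 4*(-2) - 1*(-2)*4) + ⅙))² = (1/((11 - 8 + 8) + ⅙))² = (1/(11 + ⅙))² = (1/(67/6))² = (6/67)² = 36/4489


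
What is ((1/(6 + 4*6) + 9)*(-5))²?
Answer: 73441/36 ≈ 2040.0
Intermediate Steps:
((1/(6 + 4*6) + 9)*(-5))² = ((1/(6 + 24) + 9)*(-5))² = ((1/30 + 9)*(-5))² = ((271/30)*(-5))² = (-271/6)² = 73441/36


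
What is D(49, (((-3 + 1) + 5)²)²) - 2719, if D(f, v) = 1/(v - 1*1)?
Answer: -217519/80 ≈ -2719.0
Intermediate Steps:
D(f, v) = 1/(-1 + v) (D(f, v) = 1/(v - 1) = 1/(-1 + v))
D(49, (((-3 + 1) + 5)²)²) - 2719 = 1/(-1 + (((-3 + 1) + 5)²)²) - 2719 = 1/(-1 + ((-2 + 5)²)²) - 2719 = 1/(-1 + (3²)²) - 2719 = 1/(-1 + 9²) - 2719 = 1/(-1 + 81) - 2719 = 1/80 - 2719 = -217519/80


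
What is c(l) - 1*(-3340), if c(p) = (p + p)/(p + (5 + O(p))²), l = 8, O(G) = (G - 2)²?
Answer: 5641276/1689 ≈ 3340.0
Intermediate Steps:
O(G) = (-2 + G)²
c(p) = 2*p/(p + (5 + (-2 + p)²)²) (c(p) = (p + p)/(p + (5 + (-2 + p)²)²) = (2*p)/(p + (5 + (-2 + p)²)²) = 2*p/(p + (5 + (-2 + p)²)²))
c(l) - 1*(-3340) = 2*8/(8 + (5 + (-2 + 8)²)²) - 1*(-3340) = 2*8/(8 + (5 + 6²)²) + 3340 = 2*8/(8 + (5 + 36)²) + 3340 = 2*8/(8 + 41²) + 3340 = 2*8/(8 + 1681) + 3340 = 2*8/1689 + 3340 = 2*8*(1/1689) + 3340 = 16/1689 + 3340 = 5641276/1689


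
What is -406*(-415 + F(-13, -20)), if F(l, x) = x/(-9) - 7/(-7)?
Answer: 1504636/9 ≈ 1.6718e+5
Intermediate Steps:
F(l, x) = 1 - x/9 (F(l, x) = x*(-1/9) - 7*(-1/7) = -x/9 + 1 = 1 - x/9)
-406*(-415 + F(-13, -20)) = -406*(-415 + (1 - 1/9*(-20))) = -406*(-415 + (1 + 20/9)) = -406*(-415 + 29/9) = -406*(-3706/9) = 1504636/9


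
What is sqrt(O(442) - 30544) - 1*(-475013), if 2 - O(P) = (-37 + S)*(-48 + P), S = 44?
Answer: 475013 + 30*I*sqrt(37) ≈ 4.7501e+5 + 182.48*I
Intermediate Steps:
O(P) = 338 - 7*P (O(P) = 2 - (-37 + 44)*(-48 + P) = 2 - 7*(-48 + P) = 2 - (-336 + 7*P) = 2 + (336 - 7*P) = 338 - 7*P)
sqrt(O(442) - 30544) - 1*(-475013) = sqrt((338 - 7*442) - 30544) - 1*(-475013) = sqrt((338 - 3094) - 30544) + 475013 = sqrt(-2756 - 30544) + 475013 = sqrt(-33300) + 475013 = 30*I*sqrt(37) + 475013 = 475013 + 30*I*sqrt(37)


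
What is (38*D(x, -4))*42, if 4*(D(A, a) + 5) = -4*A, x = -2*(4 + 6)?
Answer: 23940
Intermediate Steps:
x = -20 (x = -2*10 = -20)
D(A, a) = -5 - A (D(A, a) = -5 + (-4*A)/4 = -5 - A)
(38*D(x, -4))*42 = (38*(-5 - 1*(-20)))*42 = (38*(-5 + 20))*42 = (38*15)*42 = 570*42 = 23940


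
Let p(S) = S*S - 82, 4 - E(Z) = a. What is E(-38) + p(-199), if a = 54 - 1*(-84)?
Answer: 39385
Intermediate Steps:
a = 138 (a = 54 + 84 = 138)
E(Z) = -134 (E(Z) = 4 - 1*138 = 4 - 138 = -134)
p(S) = -82 + S² (p(S) = S² - 82 = -82 + S²)
E(-38) + p(-199) = -134 + (-82 + (-199)²) = -134 + (-82 + 39601) = -134 + 39519 = 39385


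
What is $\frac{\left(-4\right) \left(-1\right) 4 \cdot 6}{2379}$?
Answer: $\frac{32}{793} \approx 0.040353$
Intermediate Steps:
$\frac{\left(-4\right) \left(-1\right) 4 \cdot 6}{2379} = 4 \cdot 4 \cdot 6 \cdot \frac{1}{2379} = 16 \cdot 6 \cdot \frac{1}{2379} = 96 \cdot \frac{1}{2379} = \frac{32}{793}$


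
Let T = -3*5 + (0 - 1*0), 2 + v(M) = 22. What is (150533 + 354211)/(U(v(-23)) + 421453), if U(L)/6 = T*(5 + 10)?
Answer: 504744/420103 ≈ 1.2015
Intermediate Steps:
v(M) = 20 (v(M) = -2 + 22 = 20)
T = -15 (T = -15 + (0 + 0) = -15 + 0 = -15)
U(L) = -1350 (U(L) = 6*(-15*(5 + 10)) = 6*(-15*15) = 6*(-225) = -1350)
(150533 + 354211)/(U(v(-23)) + 421453) = (150533 + 354211)/(-1350 + 421453) = 504744/420103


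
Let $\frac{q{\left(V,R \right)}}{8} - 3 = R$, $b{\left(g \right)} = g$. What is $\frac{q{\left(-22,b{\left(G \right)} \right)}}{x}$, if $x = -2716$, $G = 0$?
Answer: $- \frac{6}{679} \approx -0.0088365$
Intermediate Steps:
$q{\left(V,R \right)} = 24 + 8 R$
$\frac{q{\left(-22,b{\left(G \right)} \right)}}{x} = \frac{24 + 8 \cdot 0}{-2716} = \left(24 + 0\right) \left(- \frac{1}{2716}\right) = 24 \left(- \frac{1}{2716}\right) = - \frac{6}{679}$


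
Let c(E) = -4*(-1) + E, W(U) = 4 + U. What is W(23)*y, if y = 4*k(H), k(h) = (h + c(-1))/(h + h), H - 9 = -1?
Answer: 297/4 ≈ 74.250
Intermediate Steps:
H = 8 (H = 9 - 1 = 8)
c(E) = 4 + E
k(h) = (3 + h)/(2*h) (k(h) = (h + (4 - 1))/(h + h) = (h + 3)/((2*h)) = (3 + h)*(1/(2*h)) = (3 + h)/(2*h))
y = 11/4 (y = 4*((½)*(3 + 8)/8) = 4*((½)*(⅛)*11) = 4*(11/16) = 11/4 ≈ 2.7500)
W(23)*y = (4 + 23)*(11/4) = 27*(11/4) = 297/4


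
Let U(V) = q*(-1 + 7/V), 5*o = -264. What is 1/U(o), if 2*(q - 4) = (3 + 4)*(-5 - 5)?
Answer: 264/9269 ≈ 0.028482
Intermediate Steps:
o = -264/5 (o = (1/5)*(-264) = -264/5 ≈ -52.800)
q = -31 (q = 4 + ((3 + 4)*(-5 - 5))/2 = 4 + (7*(-10))/2 = 4 + (1/2)*(-70) = 4 - 35 = -31)
U(V) = 31 - 217/V (U(V) = -31*(-1 + 7/V) = 31 - 217/V)
1/U(o) = 1/(31 - 217/(-264/5)) = 1/(31 - 217*(-5/264)) = 1/(31 + 1085/264) = 1/(9269/264) = 264/9269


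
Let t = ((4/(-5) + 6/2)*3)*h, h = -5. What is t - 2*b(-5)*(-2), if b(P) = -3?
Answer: -45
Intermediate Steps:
t = -33 (t = ((4/(-5) + 6/2)*3)*(-5) = ((4*(-⅕) + 6*(½))*3)*(-5) = ((-⅘ + 3)*3)*(-5) = ((11/5)*3)*(-5) = (33/5)*(-5) = -33)
t - 2*b(-5)*(-2) = -33 - 2*(-3)*(-2) = -33 + 6*(-2) = -33 - 12 = -45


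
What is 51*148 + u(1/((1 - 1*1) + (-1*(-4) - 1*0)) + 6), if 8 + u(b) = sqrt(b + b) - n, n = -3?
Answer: 7543 + 5*sqrt(2)/2 ≈ 7546.5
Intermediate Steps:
u(b) = -5 + sqrt(2)*sqrt(b) (u(b) = -8 + (sqrt(b + b) - 1*(-3)) = -8 + (sqrt(2*b) + 3) = -8 + (sqrt(2)*sqrt(b) + 3) = -8 + (3 + sqrt(2)*sqrt(b)) = -5 + sqrt(2)*sqrt(b))
51*148 + u(1/((1 - 1*1) + (-1*(-4) - 1*0)) + 6) = 51*148 + (-5 + sqrt(2)*sqrt(1/((1 - 1*1) + (-1*(-4) - 1*0)) + 6)) = 7548 + (-5 + sqrt(2)*sqrt(1/((1 - 1) + (4 + 0)) + 6)) = 7548 + (-5 + sqrt(2)*sqrt(1/(0 + 4) + 6)) = 7548 + (-5 + sqrt(2)*sqrt(1/4 + 6)) = 7548 + (-5 + sqrt(2)*sqrt(25/4)) = 7548 + (-5 + sqrt(2)*(5/2)) = 7548 + (-5 + 5*sqrt(2)/2) = 7543 + 5*sqrt(2)/2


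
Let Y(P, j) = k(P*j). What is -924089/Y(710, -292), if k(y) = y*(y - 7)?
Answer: -924089/42983033640 ≈ -2.1499e-5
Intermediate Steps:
k(y) = y*(-7 + y)
Y(P, j) = P*j*(-7 + P*j) (Y(P, j) = (P*j)*(-7 + P*j) = P*j*(-7 + P*j))
-924089/Y(710, -292) = -924089*(-1/(207320*(-7 + 710*(-292)))) = -924089*(-1/(207320*(-7 - 207320))) = -924089/(710*(-292)*(-207327)) = -924089/42983033640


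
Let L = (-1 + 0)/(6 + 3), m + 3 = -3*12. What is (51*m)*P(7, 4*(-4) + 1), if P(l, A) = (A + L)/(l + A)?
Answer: -3757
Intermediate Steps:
m = -39 (m = -3 - 3*12 = -3 - 36 = -39)
L = -⅑ (L = -1/9 = -1*⅑ = -⅑ ≈ -0.11111)
P(l, A) = (-⅑ + A)/(A + l) (P(l, A) = (A - ⅑)/(l + A) = (-⅑ + A)/(A + l))
(51*m)*P(7, 4*(-4) + 1) = (51*(-39))*((-⅑ + (4*(-4) + 1))/((4*(-4) + 1) + 7)) = -1989*(-⅑ + (-16 + 1))/((-16 + 1) + 7) = -1989*(-⅑ - 15)/(-15 + 7) = -1989*(-136)/((-8)*9) = -(-1989)*(-136)/(8*9) = -1989*17/9 = -3757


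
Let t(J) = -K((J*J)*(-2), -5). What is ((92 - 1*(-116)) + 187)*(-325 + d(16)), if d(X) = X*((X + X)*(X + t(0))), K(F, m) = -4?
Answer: 3916425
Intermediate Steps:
t(J) = 4 (t(J) = -1*(-4) = 4)
d(X) = 2*X²*(4 + X) (d(X) = X*((X + X)*(X + 4)) = X*((2*X)*(4 + X)) = X*(2*X*(4 + X)) = 2*X²*(4 + X))
((92 - 1*(-116)) + 187)*(-325 + d(16)) = ((92 - 1*(-116)) + 187)*(-325 + 2*16²*(4 + 16)) = ((92 + 116) + 187)*(-325 + 2*256*20) = (208 + 187)*(-325 + 10240) = 395*9915 = 3916425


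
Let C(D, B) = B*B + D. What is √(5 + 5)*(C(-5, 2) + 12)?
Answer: 11*√10 ≈ 34.785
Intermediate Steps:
C(D, B) = D + B² (C(D, B) = B² + D = D + B²)
√(5 + 5)*(C(-5, 2) + 12) = √(5 + 5)*((-5 + 2²) + 12) = √10*((-5 + 4) + 12) = √10*(-1 + 12) = √10*11 = 11*√10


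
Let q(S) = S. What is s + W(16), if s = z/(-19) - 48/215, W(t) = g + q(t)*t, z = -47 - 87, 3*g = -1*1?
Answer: 3216889/12255 ≈ 262.50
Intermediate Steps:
g = -⅓ (g = (-1*1)/3 = (⅓)*(-1) = -⅓ ≈ -0.33333)
z = -134
W(t) = -⅓ + t² (W(t) = -⅓ + t*t = -⅓ + t²)
s = 27898/4085 (s = -134/(-19) - 48/215 = -134*(-1/19) - 48*1/215 = 134/19 - 48/215 = 27898/4085 ≈ 6.8294)
s + W(16) = 27898/4085 + (-⅓ + 16²) = 27898/4085 + (-⅓ + 256) = 27898/4085 + 767/3 = 3216889/12255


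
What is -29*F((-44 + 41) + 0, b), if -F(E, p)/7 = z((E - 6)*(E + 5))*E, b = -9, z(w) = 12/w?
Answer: 406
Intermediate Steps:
F(E, p) = -84*E/((-6 + E)*(5 + E)) (F(E, p) = -7*12/(((E - 6)*(E + 5)))*E = -7*12/(((-6 + E)*(5 + E)))*E = -7*12*(1/((-6 + E)*(5 + E)))*E = -7*12/((-6 + E)*(5 + E))*E = -84*E/((-6 + E)*(5 + E)))
-29*F((-44 + 41) + 0, b) = -2436*((-44 + 41) + 0)/(30 + ((-44 + 41) + 0) - ((-44 + 41) + 0)²) = -2436*(-3 + 0)/(30 + (-3 + 0) - (-3 + 0)²) = -2436*(-3)/(30 - 3 - 1*(-3)²) = -2436*(-3)/(30 - 3 - 1*9) = -2436*(-3)/(30 - 3 - 9) = -2436*(-3)/18 = -29*(-14) = 406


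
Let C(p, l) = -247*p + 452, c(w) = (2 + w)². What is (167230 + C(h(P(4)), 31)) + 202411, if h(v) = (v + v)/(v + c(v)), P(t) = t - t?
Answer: 370093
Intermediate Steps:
P(t) = 0
h(v) = 2*v/(v + (2 + v)²) (h(v) = (v + v)/(v + (2 + v)²) = (2*v)/(v + (2 + v)²) = 2*v/(v + (2 + v)²))
C(p, l) = 452 - 247*p
(167230 + C(h(P(4)), 31)) + 202411 = (167230 + (452 - 494*0/(0 + (2 + 0)²))) + 202411 = (167230 + (452 - 494*0/(0 + 2²))) + 202411 = (167230 + (452 - 494*0/(0 + 4))) + 202411 = (167230 + (452 - 494*0/4)) + 202411 = (167230 + (452 - 247*0)) + 202411 = (167230 + (452 + 0)) + 202411 = (167230 + 452) + 202411 = 167682 + 202411 = 370093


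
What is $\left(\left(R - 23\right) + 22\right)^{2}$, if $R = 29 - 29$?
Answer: $1$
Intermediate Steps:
$R = 0$
$\left(\left(R - 23\right) + 22\right)^{2} = \left(\left(0 - 23\right) + 22\right)^{2} = \left(-23 + 22\right)^{2} = \left(-1\right)^{2} = 1$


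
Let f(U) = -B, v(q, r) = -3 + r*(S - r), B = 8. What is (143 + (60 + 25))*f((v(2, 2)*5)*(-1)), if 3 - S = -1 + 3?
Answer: -1824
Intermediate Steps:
S = 1 (S = 3 - (-1 + 3) = 3 - 1*2 = 3 - 2 = 1)
v(q, r) = -3 + r*(1 - r)
f(U) = -8 (f(U) = -1*8 = -8)
(143 + (60 + 25))*f((v(2, 2)*5)*(-1)) = (143 + (60 + 25))*(-8) = (143 + 85)*(-8) = 228*(-8) = -1824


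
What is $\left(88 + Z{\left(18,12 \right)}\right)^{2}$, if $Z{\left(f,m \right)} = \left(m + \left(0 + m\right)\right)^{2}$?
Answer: $440896$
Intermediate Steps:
$Z{\left(f,m \right)} = 4 m^{2}$ ($Z{\left(f,m \right)} = \left(m + m\right)^{2} = \left(2 m\right)^{2} = 4 m^{2}$)
$\left(88 + Z{\left(18,12 \right)}\right)^{2} = \left(88 + 4 \cdot 12^{2}\right)^{2} = \left(88 + 4 \cdot 144\right)^{2} = \left(88 + 576\right)^{2} = 664^{2} = 440896$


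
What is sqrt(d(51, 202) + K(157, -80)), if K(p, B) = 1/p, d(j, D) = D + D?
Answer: sqrt(9958353)/157 ≈ 20.100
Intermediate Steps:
d(j, D) = 2*D
sqrt(d(51, 202) + K(157, -80)) = sqrt(2*202 + 1/157) = sqrt(404 + 1/157) = sqrt(63429/157) = sqrt(9958353)/157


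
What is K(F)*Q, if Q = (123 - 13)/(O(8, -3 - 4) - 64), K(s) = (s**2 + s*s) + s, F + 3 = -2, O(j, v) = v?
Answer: -4950/71 ≈ -69.718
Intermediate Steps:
F = -5 (F = -3 - 2 = -5)
K(s) = s + 2*s**2 (K(s) = (s**2 + s**2) + s = 2*s**2 + s = s + 2*s**2)
Q = -110/71 (Q = (123 - 13)/((-3 - 4) - 64) = 110/(-7 - 64) = 110/(-71) = 110*(-1/71) = -110/71 ≈ -1.5493)
K(F)*Q = -5*(1 + 2*(-5))*(-110/71) = -5*(1 - 10)*(-110/71) = -5*(-9)*(-110/71) = 45*(-110/71) = -4950/71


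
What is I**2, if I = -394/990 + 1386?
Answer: 470421772129/245025 ≈ 1.9199e+6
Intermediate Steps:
I = 685873/495 (I = -394*1/990 + 1386 = -197/495 + 1386 = 685873/495 ≈ 1385.6)
I**2 = (685873/495)**2 = 470421772129/245025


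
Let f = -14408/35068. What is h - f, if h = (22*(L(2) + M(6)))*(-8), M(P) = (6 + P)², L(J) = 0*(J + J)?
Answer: -222187246/8767 ≈ -25344.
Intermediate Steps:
L(J) = 0 (L(J) = 0*(2*J) = 0)
h = -25344 (h = (22*(0 + (6 + 6)²))*(-8) = (22*(0 + 12²))*(-8) = (22*(0 + 144))*(-8) = (22*144)*(-8) = 3168*(-8) = -25344)
f = -3602/8767 (f = -14408*1/35068 = -3602/8767 ≈ -0.41086)
h - f = -25344 - 1*(-3602/8767) = -25344 + 3602/8767 = -222187246/8767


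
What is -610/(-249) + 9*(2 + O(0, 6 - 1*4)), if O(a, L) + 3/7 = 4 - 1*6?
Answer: -2453/1743 ≈ -1.4073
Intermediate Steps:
O(a, L) = -17/7 (O(a, L) = -3/7 + (4 - 1*6) = -3/7 + (4 - 6) = -3/7 - 2 = -17/7)
-610/(-249) + 9*(2 + O(0, 6 - 1*4)) = -610/(-249) + 9*(2 - 17/7) = -1/249*(-610) + 9*(-3/7) = 610/249 - 27/7 = -2453/1743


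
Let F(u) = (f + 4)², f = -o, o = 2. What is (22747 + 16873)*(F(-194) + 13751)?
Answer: 544973100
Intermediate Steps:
f = -2 (f = -1*2 = -2)
F(u) = 4 (F(u) = (-2 + 4)² = 2² = 4)
(22747 + 16873)*(F(-194) + 13751) = (22747 + 16873)*(4 + 13751) = 39620*13755 = 544973100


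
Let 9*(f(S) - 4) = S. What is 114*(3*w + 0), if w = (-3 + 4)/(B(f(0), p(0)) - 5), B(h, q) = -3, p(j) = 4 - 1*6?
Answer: -171/4 ≈ -42.750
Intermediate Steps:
f(S) = 4 + S/9
p(j) = -2 (p(j) = 4 - 6 = -2)
w = -1/8 (w = (-3 + 4)/(-3 - 5) = 1/(-8) = 1*(-1/8) = -1/8 ≈ -0.12500)
114*(3*w + 0) = 114*(3*(-1/8) + 0) = 114*(-3/8 + 0) = 114*(-3/8) = -171/4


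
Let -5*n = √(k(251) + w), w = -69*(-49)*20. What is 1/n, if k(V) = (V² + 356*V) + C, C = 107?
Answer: -5*√55021/110042 ≈ -0.010658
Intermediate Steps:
w = 67620 (w = 3381*20 = 67620)
k(V) = 107 + V² + 356*V (k(V) = (V² + 356*V) + 107 = 107 + V² + 356*V)
n = -2*√55021/5 (n = -√((107 + 251² + 356*251) + 67620)/5 = -√((107 + 63001 + 89356) + 67620)/5 = -√(152464 + 67620)/5 = -2*√55021/5 ≈ -93.826)
1/n = 1/(-2*√55021/5) = -5*√55021/110042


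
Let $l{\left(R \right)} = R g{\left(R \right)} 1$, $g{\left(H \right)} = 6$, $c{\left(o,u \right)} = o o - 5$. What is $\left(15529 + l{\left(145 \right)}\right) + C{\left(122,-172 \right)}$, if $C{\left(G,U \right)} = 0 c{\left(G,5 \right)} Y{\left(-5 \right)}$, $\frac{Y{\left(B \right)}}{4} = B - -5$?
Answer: $16399$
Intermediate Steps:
$c{\left(o,u \right)} = -5 + o^{2}$ ($c{\left(o,u \right)} = o^{2} - 5 = -5 + o^{2}$)
$Y{\left(B \right)} = 20 + 4 B$ ($Y{\left(B \right)} = 4 \left(B - -5\right) = 4 \left(B + 5\right) = 4 \left(5 + B\right) = 20 + 4 B$)
$C{\left(G,U \right)} = 0$ ($C{\left(G,U \right)} = 0 \left(-5 + G^{2}\right) \left(20 + 4 \left(-5\right)\right) = 0 \left(20 - 20\right) = 0 \cdot 0 = 0$)
$l{\left(R \right)} = 6 R$ ($l{\left(R \right)} = R 6 \cdot 1 = 6 R 1 = 6 R$)
$\left(15529 + l{\left(145 \right)}\right) + C{\left(122,-172 \right)} = \left(15529 + 6 \cdot 145\right) + 0 = \left(15529 + 870\right) + 0 = 16399 + 0 = 16399$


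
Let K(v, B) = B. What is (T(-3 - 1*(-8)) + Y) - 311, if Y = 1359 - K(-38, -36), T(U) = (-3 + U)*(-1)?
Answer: 1082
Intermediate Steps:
T(U) = 3 - U
Y = 1395 (Y = 1359 - 1*(-36) = 1359 + 36 = 1395)
(T(-3 - 1*(-8)) + Y) - 311 = ((3 - (-3 - 1*(-8))) + 1395) - 311 = ((3 - (-3 + 8)) + 1395) - 311 = ((3 - 1*5) + 1395) - 311 = ((3 - 5) + 1395) - 311 = (-2 + 1395) - 311 = 1393 - 311 = 1082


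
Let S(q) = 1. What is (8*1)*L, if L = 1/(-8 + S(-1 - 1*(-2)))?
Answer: -8/7 ≈ -1.1429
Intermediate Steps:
L = -⅐ (L = 1/(-8 + 1) = 1/(-7) = -⅐ ≈ -0.14286)
(8*1)*L = (8*1)*(-⅐) = 8*(-⅐) = -8/7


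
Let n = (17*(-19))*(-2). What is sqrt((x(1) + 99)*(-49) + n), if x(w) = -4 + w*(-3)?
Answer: I*sqrt(3862) ≈ 62.145*I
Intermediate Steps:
x(w) = -4 - 3*w
n = 646 (n = -323*(-2) = 646)
sqrt((x(1) + 99)*(-49) + n) = sqrt(((-4 - 3*1) + 99)*(-49) + 646) = sqrt(((-4 - 3) + 99)*(-49) + 646) = sqrt((-7 + 99)*(-49) + 646) = sqrt(92*(-49) + 646) = sqrt(-4508 + 646) = sqrt(-3862) = I*sqrt(3862)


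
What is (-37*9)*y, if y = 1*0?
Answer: 0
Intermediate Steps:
y = 0
(-37*9)*y = -37*9*0 = -333*0 = 0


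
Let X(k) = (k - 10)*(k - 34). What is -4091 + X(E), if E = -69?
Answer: 4046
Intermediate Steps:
X(k) = (-34 + k)*(-10 + k) (X(k) = (-10 + k)*(-34 + k) = (-34 + k)*(-10 + k))
-4091 + X(E) = -4091 + (340 + (-69)² - 44*(-69)) = -4091 + (340 + 4761 + 3036) = -4091 + 8137 = 4046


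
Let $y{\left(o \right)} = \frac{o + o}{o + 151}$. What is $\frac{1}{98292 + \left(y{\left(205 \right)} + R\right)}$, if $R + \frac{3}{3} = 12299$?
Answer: $\frac{178}{19685225} \approx 9.0423 \cdot 10^{-6}$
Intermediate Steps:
$R = 12298$ ($R = -1 + 12299 = 12298$)
$y{\left(o \right)} = \frac{2 o}{151 + o}$
$\frac{1}{98292 + \left(y{\left(205 \right)} + R\right)} = \frac{1}{98292 + \left(2 \cdot 205 \frac{1}{151 + 205} + 12298\right)} = \frac{1}{98292 + \left(2 \cdot 205 \cdot \frac{1}{356} + 12298\right)} = \frac{1}{98292 + \left(\frac{205}{178} + 12298\right)} = \frac{1}{98292 + \frac{2189249}{178}} = \frac{1}{\frac{19685225}{178}} = \frac{178}{19685225}$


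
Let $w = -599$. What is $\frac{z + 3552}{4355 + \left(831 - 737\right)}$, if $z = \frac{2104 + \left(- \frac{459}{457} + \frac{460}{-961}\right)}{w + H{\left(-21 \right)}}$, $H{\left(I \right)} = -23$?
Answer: $\frac{323123230933}{405108283402} \approx 0.79762$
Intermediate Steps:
$z = - \frac{923377089}{273168094}$ ($z = \frac{2104 + \left(- \frac{459}{457} + \frac{460}{-961}\right)}{-599 - 23} = \frac{2104 + \left(\left(-459\right) \frac{1}{457} + 460 \left(- \frac{1}{961}\right)\right)}{-622} = \left(2104 - \frac{651319}{439177}\right) \left(- \frac{1}{622}\right) = \frac{923377089}{439177} \left(- \frac{1}{622}\right) = - \frac{923377089}{273168094} \approx -3.3803$)
$\frac{z + 3552}{4355 + \left(831 - 737\right)} = \frac{- \frac{923377089}{273168094} + 3552}{4355 + \left(831 - 737\right)} = \frac{969369692799}{273168094 \left(4355 + \left(831 - 737\right)\right)} = \frac{969369692799}{273168094 \left(4355 + 94\right)} = \frac{969369692799}{273168094 \cdot 4449} = \frac{969369692799}{273168094} \cdot \frac{1}{4449} = \frac{323123230933}{405108283402}$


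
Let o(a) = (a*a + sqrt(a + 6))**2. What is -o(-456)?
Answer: -43237379646 - 6238080*I*sqrt(2) ≈ -4.3237e+10 - 8.822e+6*I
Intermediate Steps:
o(a) = (a**2 + sqrt(6 + a))**2
-o(-456) = -((-456)**2 + sqrt(6 - 456))**2 = -(207936 + sqrt(-450))**2 = -(207936 + 15*I*sqrt(2))**2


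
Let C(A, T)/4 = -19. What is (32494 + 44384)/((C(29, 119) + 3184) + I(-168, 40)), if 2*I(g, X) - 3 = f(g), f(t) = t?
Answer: 51252/2017 ≈ 25.410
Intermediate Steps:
C(A, T) = -76 (C(A, T) = 4*(-19) = -76)
I(g, X) = 3/2 + g/2
(32494 + 44384)/((C(29, 119) + 3184) + I(-168, 40)) = (32494 + 44384)/((-76 + 3184) + (3/2 + (1/2)*(-168))) = 76878/(3108 + (3/2 - 84)) = 76878/(3108 - 165/2) = 76878/(6051/2) = 76878*(2/6051) = 51252/2017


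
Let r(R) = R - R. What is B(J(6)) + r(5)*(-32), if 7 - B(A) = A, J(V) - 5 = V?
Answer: -4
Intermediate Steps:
J(V) = 5 + V
B(A) = 7 - A
r(R) = 0
B(J(6)) + r(5)*(-32) = (7 - (5 + 6)) + 0*(-32) = (7 - 1*11) + 0 = (7 - 11) + 0 = -4 + 0 = -4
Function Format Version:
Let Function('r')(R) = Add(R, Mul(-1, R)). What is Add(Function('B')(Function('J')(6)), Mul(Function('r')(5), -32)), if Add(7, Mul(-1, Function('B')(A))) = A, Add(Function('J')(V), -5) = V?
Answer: -4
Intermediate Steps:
Function('J')(V) = Add(5, V)
Function('B')(A) = Add(7, Mul(-1, A))
Function('r')(R) = 0
Add(Function('B')(Function('J')(6)), Mul(Function('r')(5), -32)) = Add(Add(7, Mul(-1, Add(5, 6))), Mul(0, -32)) = Add(Add(7, Mul(-1, 11)), 0) = Add(Add(7, -11), 0) = Add(-4, 0) = -4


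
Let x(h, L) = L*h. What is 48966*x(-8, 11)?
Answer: -4309008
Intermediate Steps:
48966*x(-8, 11) = 48966*(11*(-8)) = 48966*(-88) = -4309008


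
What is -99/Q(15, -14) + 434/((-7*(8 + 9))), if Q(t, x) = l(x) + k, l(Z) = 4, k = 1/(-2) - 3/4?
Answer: -674/17 ≈ -39.647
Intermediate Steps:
k = -5/4 (k = 1*(-1/2) - 3*1/4 = -1/2 - 3/4 = -5/4 ≈ -1.2500)
Q(t, x) = 11/4 (Q(t, x) = 4 - 5/4 = 11/4)
-99/Q(15, -14) + 434/((-7*(8 + 9))) = -99/11/4 + 434/((-7*(8 + 9))) = -99*4/11 + 434/((-7*17)) = -36 + 434/(-119) = -36 + 434*(-1/119) = -36 - 62/17 = -674/17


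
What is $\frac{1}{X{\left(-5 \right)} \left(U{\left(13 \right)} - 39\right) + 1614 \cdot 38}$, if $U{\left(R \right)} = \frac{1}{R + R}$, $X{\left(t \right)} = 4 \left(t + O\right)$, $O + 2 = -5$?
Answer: $\frac{13}{821628} \approx 1.5822 \cdot 10^{-5}$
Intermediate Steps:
$O = -7$ ($O = -2 - 5 = -7$)
$X{\left(t \right)} = -28 + 4 t$ ($X{\left(t \right)} = 4 \left(t - 7\right) = 4 \left(-7 + t\right) = -28 + 4 t$)
$U{\left(R \right)} = \frac{1}{2 R}$
$\frac{1}{X{\left(-5 \right)} \left(U{\left(13 \right)} - 39\right) + 1614 \cdot 38} = \frac{1}{\left(-28 + 4 \left(-5\right)\right) \left(\frac{1}{2 \cdot 13} - 39\right) + 1614 \cdot 38} = \frac{1}{\left(-28 - 20\right) \left(\frac{1}{2} \cdot \frac{1}{13} - 39\right) + 61332} = \frac{1}{- 48 \left(\frac{1}{26} - 39\right) + 61332} = \frac{1}{\left(-48\right) \left(- \frac{1013}{26}\right) + 61332} = \frac{1}{\frac{24312}{13} + 61332} = \frac{1}{\frac{821628}{13}} = \frac{13}{821628}$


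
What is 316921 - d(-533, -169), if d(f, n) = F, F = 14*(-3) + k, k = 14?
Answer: 316949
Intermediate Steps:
F = -28 (F = 14*(-3) + 14 = -42 + 14 = -28)
d(f, n) = -28
316921 - d(-533, -169) = 316921 - 1*(-28) = 316921 + 28 = 316949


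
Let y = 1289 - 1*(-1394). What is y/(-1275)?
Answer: -2683/1275 ≈ -2.1043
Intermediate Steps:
y = 2683 (y = 1289 + 1394 = 2683)
y/(-1275) = 2683/(-1275) = -1/1275*2683 = -2683/1275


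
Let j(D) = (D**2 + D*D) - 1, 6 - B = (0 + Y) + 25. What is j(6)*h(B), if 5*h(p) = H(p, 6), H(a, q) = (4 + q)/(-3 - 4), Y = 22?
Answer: -142/7 ≈ -20.286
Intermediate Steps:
H(a, q) = -4/7 - q/7 (H(a, q) = (4 + q)/(-7) = (4 + q)*(-1/7) = -4/7 - q/7)
B = -41 (B = 6 - ((0 + 22) + 25) = 6 - (22 + 25) = 6 - 1*47 = 6 - 47 = -41)
h(p) = -2/7 (h(p) = (-4/7 - 1/7*6)/5 = (-4/7 - 6/7)/5 = (1/5)*(-10/7) = -2/7)
j(D) = -1 + 2*D**2 (j(D) = (D**2 + D**2) - 1 = 2*D**2 - 1 = -1 + 2*D**2)
j(6)*h(B) = (-1 + 2*6**2)*(-2/7) = (-1 + 2*36)*(-2/7) = (-1 + 72)*(-2/7) = 71*(-2/7) = -142/7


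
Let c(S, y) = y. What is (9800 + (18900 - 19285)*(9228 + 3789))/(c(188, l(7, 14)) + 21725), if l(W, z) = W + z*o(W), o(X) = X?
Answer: -1000349/4366 ≈ -229.12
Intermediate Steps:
l(W, z) = W + W*z (l(W, z) = W + z*W = W + W*z)
(9800 + (18900 - 19285)*(9228 + 3789))/(c(188, l(7, 14)) + 21725) = (9800 + (18900 - 19285)*(9228 + 3789))/(7*(1 + 14) + 21725) = (9800 - 385*13017)/(7*15 + 21725) = (9800 - 5011545)/(105 + 21725) = -5001745/21830 = -5001745*1/21830 = -1000349/4366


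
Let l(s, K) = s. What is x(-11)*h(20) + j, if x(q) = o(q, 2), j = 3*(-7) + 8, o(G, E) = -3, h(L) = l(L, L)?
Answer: -73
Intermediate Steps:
h(L) = L
j = -13 (j = -21 + 8 = -13)
x(q) = -3
x(-11)*h(20) + j = -3*20 - 13 = -60 - 13 = -73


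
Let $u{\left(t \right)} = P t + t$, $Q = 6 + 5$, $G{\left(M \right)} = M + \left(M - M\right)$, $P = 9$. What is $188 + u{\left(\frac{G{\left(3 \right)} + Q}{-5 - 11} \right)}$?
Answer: $\frac{717}{4} \approx 179.25$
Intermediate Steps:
$G{\left(M \right)} = M$ ($G{\left(M \right)} = M + 0 = M$)
$Q = 11$
$u{\left(t \right)} = 10 t$ ($u{\left(t \right)} = 9 t + t = 10 t$)
$188 + u{\left(\frac{G{\left(3 \right)} + Q}{-5 - 11} \right)} = 188 + 10 \frac{3 + 11}{-5 - 11} = 188 + 10 \frac{14}{-16} = 188 + 10 \cdot 14 \left(- \frac{1}{16}\right) = 188 + 10 \left(- \frac{7}{8}\right) = 188 - \frac{35}{4} = \frac{717}{4}$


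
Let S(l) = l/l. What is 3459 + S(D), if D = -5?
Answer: 3460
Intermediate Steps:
S(l) = 1
3459 + S(D) = 3459 + 1 = 3460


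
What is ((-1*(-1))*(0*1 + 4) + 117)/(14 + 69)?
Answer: 121/83 ≈ 1.4578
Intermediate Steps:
((-1*(-1))*(0*1 + 4) + 117)/(14 + 69) = (1*(0 + 4) + 117)/83 = (1*4 + 117)*(1/83) = (4 + 117)*(1/83) = 121*(1/83) = 121/83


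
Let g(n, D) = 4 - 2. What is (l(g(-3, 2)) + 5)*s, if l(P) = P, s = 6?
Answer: 42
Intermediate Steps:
g(n, D) = 2
(l(g(-3, 2)) + 5)*s = (2 + 5)*6 = 7*6 = 42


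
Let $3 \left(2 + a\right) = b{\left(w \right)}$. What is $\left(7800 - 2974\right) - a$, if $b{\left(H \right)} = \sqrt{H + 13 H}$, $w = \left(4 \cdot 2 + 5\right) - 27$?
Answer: $4828 - \frac{14 i}{3} \approx 4828.0 - 4.6667 i$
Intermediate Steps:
$w = -14$ ($w = \left(8 + 5\right) - 27 = 13 - 27 = -14$)
$b{\left(H \right)} = \sqrt{14} \sqrt{H}$ ($b{\left(H \right)} = \sqrt{14 H} = \sqrt{14} \sqrt{H}$)
$a = -2 + \frac{14 i}{3}$ ($a = -2 + \frac{\sqrt{14} \sqrt{-14}}{3} = -2 + \frac{\sqrt{14} i \sqrt{14}}{3} = -2 + \frac{14 i}{3} \approx -2.0 + 4.6667 i$)
$\left(7800 - 2974\right) - a = \left(7800 - 2974\right) - \left(-2 + \frac{14 i}{3}\right) = \left(7800 - 2974\right) + \left(2 - \frac{14 i}{3}\right) = 4826 + \left(2 - \frac{14 i}{3}\right) = 4828 - \frac{14 i}{3}$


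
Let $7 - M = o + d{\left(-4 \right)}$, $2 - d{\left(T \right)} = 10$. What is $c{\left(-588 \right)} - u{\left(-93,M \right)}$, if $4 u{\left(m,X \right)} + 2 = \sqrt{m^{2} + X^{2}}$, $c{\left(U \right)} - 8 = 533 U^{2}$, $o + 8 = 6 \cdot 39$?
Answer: $\frac{368563121}{2} - \frac{\sqrt{53170}}{4} \approx 1.8428 \cdot 10^{8}$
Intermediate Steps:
$d{\left(T \right)} = -8$ ($d{\left(T \right)} = 2 - 10 = -8$)
$o = 226$ ($o = -8 + 6 \cdot 39 = -8 + 234 = 226$)
$M = -211$ ($M = 7 - \left(226 - 8\right) = 7 - 218 = -211$)
$c{\left(U \right)} = 8 + 533 U^{2}$
$u{\left(m,X \right)} = - \frac{1}{2} + \frac{\sqrt{X^{2} + m^{2}}}{4}$ ($u{\left(m,X \right)} = - \frac{1}{2} + \frac{\sqrt{m^{2} + X^{2}}}{4} = - \frac{1}{2} + \frac{\sqrt{X^{2} + m^{2}}}{4}$)
$c{\left(-588 \right)} - u{\left(-93,M \right)} = \left(8 + 533 \left(-588\right)^{2}\right) - \left(- \frac{1}{2} + \frac{\sqrt{\left(-211\right)^{2} + \left(-93\right)^{2}}}{4}\right) = \left(8 + 533 \cdot 345744\right) - \left(- \frac{1}{2} + \frac{\sqrt{44521 + 8649}}{4}\right) = \left(8 + 184281552\right) - \left(- \frac{1}{2} + \frac{\sqrt{53170}}{4}\right) = 184281560 + \left(\frac{1}{2} - \frac{\sqrt{53170}}{4}\right) = \frac{368563121}{2} - \frac{\sqrt{53170}}{4}$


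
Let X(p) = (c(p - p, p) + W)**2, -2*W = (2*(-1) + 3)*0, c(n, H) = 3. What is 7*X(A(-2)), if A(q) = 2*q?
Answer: 63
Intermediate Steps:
W = 0 (W = -(2*(-1) + 3)*0/2 = -(-2 + 3)*0/2 = -0/2 = -1/2*0 = 0)
X(p) = 9 (X(p) = (3 + 0)**2 = 3**2 = 9)
7*X(A(-2)) = 7*9 = 63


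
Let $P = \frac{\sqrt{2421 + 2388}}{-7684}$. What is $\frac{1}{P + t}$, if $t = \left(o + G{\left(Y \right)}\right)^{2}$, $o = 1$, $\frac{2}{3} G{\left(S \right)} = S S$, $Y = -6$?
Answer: $\frac{178607664400}{540288184805191} + \frac{7684 \sqrt{4809}}{540288184805191} \approx 0.00033058$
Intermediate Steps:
$G{\left(S \right)} = \frac{3 S^{2}}{2}$ ($G{\left(S \right)} = \frac{3 S S}{2} = \frac{3 S^{2}}{2}$)
$P = - \frac{\sqrt{4809}}{7684}$ ($P = \sqrt{4809} \left(- \frac{1}{7684}\right) = - \frac{\sqrt{4809}}{7684} \approx -0.0090249$)
$t = 3025$ ($t = \left(1 + \frac{3 \left(-6\right)^{2}}{2}\right)^{2} = \left(1 + \frac{3}{2} \cdot 36\right)^{2} = \left(1 + 54\right)^{2} = 55^{2} = 3025$)
$\frac{1}{P + t} = \frac{1}{- \frac{\sqrt{4809}}{7684} + 3025} = \frac{1}{3025 - \frac{\sqrt{4809}}{7684}}$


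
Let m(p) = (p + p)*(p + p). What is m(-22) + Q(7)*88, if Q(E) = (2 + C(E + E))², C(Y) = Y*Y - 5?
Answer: 3279848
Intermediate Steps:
C(Y) = -5 + Y² (C(Y) = Y² - 5 = -5 + Y²)
m(p) = 4*p² (m(p) = (2*p)*(2*p) = 4*p²)
Q(E) = (-3 + 4*E²)² (Q(E) = (2 + (-5 + (E + E)²))² = (2 + (-5 + (2*E)²))² = (2 + (-5 + 4*E²))² = (-3 + 4*E²)²)
m(-22) + Q(7)*88 = 4*(-22)² + (-3 + 4*7²)²*88 = 4*484 + (-3 + 4*49)²*88 = 1936 + (-3 + 196)²*88 = 1936 + 193²*88 = 1936 + 37249*88 = 1936 + 3277912 = 3279848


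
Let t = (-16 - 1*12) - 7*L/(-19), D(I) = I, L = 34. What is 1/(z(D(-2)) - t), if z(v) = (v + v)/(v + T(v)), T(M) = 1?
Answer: 19/370 ≈ 0.051351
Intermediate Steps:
z(v) = 2*v/(1 + v) (z(v) = (v + v)/(v + 1) = (2*v)/(1 + v) = 2*v/(1 + v))
t = -294/19 (t = (-16 - 1*12) - 238/(-19) = (-16 - 12) - 238*(-1)/19 = -28 - 7*(-34/19) = -28 + 238/19 = -294/19 ≈ -15.474)
1/(z(D(-2)) - t) = 1/(2*(-2)/(1 - 2) - 1*(-294/19)) = 1/(2*(-2)/(-1) + 294/19) = 1/(2*(-2)*(-1) + 294/19) = 1/(4 + 294/19) = 1/(370/19) = 19/370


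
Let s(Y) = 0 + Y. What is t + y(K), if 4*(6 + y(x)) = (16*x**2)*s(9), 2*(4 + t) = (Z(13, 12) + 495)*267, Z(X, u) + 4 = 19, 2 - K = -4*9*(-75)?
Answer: 262119419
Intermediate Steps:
s(Y) = Y
K = -2698 (K = 2 - (-4*9)*(-75) = 2 - (-36)*(-75) = 2 - 1*2700 = 2 - 2700 = -2698)
Z(X, u) = 15 (Z(X, u) = -4 + 19 = 15)
t = 68081 (t = -4 + ((15 + 495)*267)/2 = -4 + (510*267)/2 = -4 + (1/2)*136170 = -4 + 68085 = 68081)
y(x) = -6 + 36*x**2 (y(x) = -6 + ((16*x**2)*9)/4 = -6 + (144*x**2)/4 = -6 + 36*x**2)
t + y(K) = 68081 + (-6 + 36*(-2698)**2) = 68081 + (-6 + 36*7279204) = 68081 + (-6 + 262051344) = 68081 + 262051338 = 262119419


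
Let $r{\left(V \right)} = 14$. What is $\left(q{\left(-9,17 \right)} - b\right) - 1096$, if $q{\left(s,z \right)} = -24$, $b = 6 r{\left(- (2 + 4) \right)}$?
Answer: $-1204$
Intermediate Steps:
$b = 84$ ($b = 6 \cdot 14 = 84$)
$\left(q{\left(-9,17 \right)} - b\right) - 1096 = \left(-24 - 84\right) - 1096 = -108 - 1096 = -1204$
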